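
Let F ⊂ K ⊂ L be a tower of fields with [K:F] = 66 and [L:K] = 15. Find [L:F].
[L:F] = 990

The tower law says that for any tower of field extensions F ⊂ K ⊂ L with finite degrees, [L:F] = [L:K] · [K:F]. Here this gives [L:F] = 15 · 66 = 990.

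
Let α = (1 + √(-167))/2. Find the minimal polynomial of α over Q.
m_α(x) = x^2 - x + 42

From 2α - 1 = √(-167), squaring gives (2α - 1)^2 = -167, i.e. 4α^2 - 4α + 1 = -167, so α^2 - α + (1 + 167)/4 = 0. Since -167 ≡ 1 (mod 4), (1 + 167)/4 = 42 ∈ Z. The polynomial x^2 - x + 42 has discriminant 1 - 4·(42) = -167, which is not a perfect square in Q (d = -167 is squarefree and ≠ 1), so x^2 - x + 42 is irreducible over Q. It is the minimal polynomial of α.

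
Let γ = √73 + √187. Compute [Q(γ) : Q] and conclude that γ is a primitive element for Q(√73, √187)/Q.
[Q(γ) : Q] = 4 (equivalently, Q(γ) = Q(√73, √187))

Obviously Q(γ) ⊆ Q(√73, √187), and [Q(√73, √187):Q] = 4 (since 73, 187 are distinct squarefree integers > 1 with 13651 not a perfect square). To show equality we compute the minimal polynomial of γ. From γ = √73 + √187: γ^2 = 73 + 2√(13651) + 187 = 260 + 2√(13651), so γ^2 - 260 = 2√(13651); squaring, (γ^2 - 260)^2 = 4·13651, i.e. γ^4 - 520γ^2 + 67600 - 54604 = 0, i.e. γ^4 - 520γ^2 + 12996 = 0. So γ is a root of x^4 - 520x^2 + 12996. This polynomial is irreducible over Q: it has no rational root (each ±√73 ± √187 is irrational), and any factorization into two quadratics over Q would force √(13651) ∈ Q (pairing opposite roots) or √73, √187 ∈ Q (other pairings), all impossible. Hence [Q(γ):Q] = 4 = [Q(√73, √187):Q], so Q(γ) = Q(√73, √187).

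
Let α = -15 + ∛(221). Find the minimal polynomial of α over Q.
m_α(x) = x^3 + 45x^2 + 675x + 3154

Set β = α + 15 = ∛(221), so β^3 = 221. Then (α + 15)^3 - 221 = 0, i.e. α is a root of g(x) = (x + 15)^3 - 221 = x^3 + 45x^2 + 675x + 3154. Since g(x) = h(x + 15) where h(x) = x^3 - 221, and h is irreducible over Q (because 221 is not a perfect cube, so h has no rational root, and a monic cubic with no rational root is irreducible), g is also irreducible (irreducibility is preserved under the substitution x → x + 15). Hence m_α(x) = x^3 + 45x^2 + 675x + 3154.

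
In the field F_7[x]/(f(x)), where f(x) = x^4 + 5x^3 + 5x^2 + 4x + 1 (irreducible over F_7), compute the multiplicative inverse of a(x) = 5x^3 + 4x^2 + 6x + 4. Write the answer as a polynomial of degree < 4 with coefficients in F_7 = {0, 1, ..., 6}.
a(x)^(-1) ≡ 5x^3 + 3x^2 + 1 (mod f(x))

Since f is irreducible over F_7, F_7[x]/(f) is a field and a(x) ≠ 0 has an inverse. Apply the extended Euclidean algorithm to f(x) and a(x) in F_7[x]: f(x) = (3x)·a(x) + (x^2 + 6x + 1);  a(x) = (5x + 2)·(x^2 + 6x + 1) + (3x + 2);  (x^2 + 6x + 1) = (5x + 1)·(3x + 2) + (6). The last nonzero remainder is the constant 6 = gcd(f, a) in F_7. Back-substituting through the division chain expresses 6 = s(x)·a(x) + t(x)·f(x) with s(x) ≡ 2x^3 + 4x^2 + 6 (mod f), so (2x^3 + 4x^2 + 6)·a(x) ≡ 6 (mod f). Multiplying by 6^(-1) ≡ 6 in F_7 gives a(x)^(-1) ≡ 6·(2x^3 + 4x^2 + 6) ≡ 5x^3 + 3x^2 + 1 (mod f). Check: (5x^3 + 4x^2 + 6x + 4)·(5x^3 + 3x^2 + 1) = 4x^6 + x^3 + 2x^2 + 6x + 4 ≡ 1 (mod x^4 + 5x^3 + 5x^2 + 4x + 1).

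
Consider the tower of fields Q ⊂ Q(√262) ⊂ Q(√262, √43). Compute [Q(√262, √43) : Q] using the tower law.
[Q(√262, √43) : Q] = 4

[Q(√262):Q] = 2 (min poly x^2 - 262, irreducible since 262 is squarefree > 1). For the top step, suppose √43 ∈ Q(√262), say √43 = c + d√262 with c, d ∈ Q. Squaring: 43 = c^2 + 262d^2 + 2cd√262. Since √262 ∉ Q this forces 2cd = 0. If d = 0 then √43 = c ∈ Q, contradicting 43 squarefree > 1. If c = 0 then 43 = 262d^2, so 262·43 = (262d)^2 is a perfect square in Q — but 262·43 = 11266 is not a perfect square (since 262 and 43 are distinct squarefree integers). Contradiction. Hence √43 ∉ Q(√262), so x^2 - 43 stays irreducible over Q(√262) and [Q(√262, √43) : Q(√262)] = 2. By the tower law, [Q(√262, √43) : Q] = 2 · 2 = 4.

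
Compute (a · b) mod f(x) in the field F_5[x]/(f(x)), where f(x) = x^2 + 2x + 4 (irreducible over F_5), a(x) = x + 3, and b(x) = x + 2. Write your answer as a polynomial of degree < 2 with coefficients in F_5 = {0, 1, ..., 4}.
a · b ≡ 3x + 2 (mod f(x))

Multiply in F_5[x]: a(x)·b(x) = (x + 3)·(x + 2) = x^2 + 1. This has degree ≥ 2, so divide by f(x) over F_5: x^2 + 1 = (1)·(x^2 + 2x + 4) + (3x + 2). Hence a·b ≡ 3x + 2 (mod f). (F_5[x]/(f) is a field with 5^2 = 25 elements since f is irreducible of degree 2.)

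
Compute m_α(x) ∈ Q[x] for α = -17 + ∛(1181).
m_α(x) = x^3 + 51x^2 + 867x + 3732

Set β = α + 17 = ∛(1181), so β^3 = 1181. Then (α + 17)^3 - 1181 = 0, i.e. α is a root of g(x) = (x + 17)^3 - 1181 = x^3 + 51x^2 + 867x + 3732. Since g(x) = h(x + 17) where h(x) = x^3 - 1181, and h is irreducible over Q (because 1181 is not a perfect cube, so h has no rational root, and a monic cubic with no rational root is irreducible), g is also irreducible (irreducibility is preserved under the substitution x → x + 17). Hence m_α(x) = x^3 + 51x^2 + 867x + 3732.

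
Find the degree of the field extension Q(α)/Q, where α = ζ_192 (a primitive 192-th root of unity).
[Q(α):Q] = 64

The minimal polynomial of ζ_192 over Q is the 192-th cyclotomic polynomial Φ_192(x), which is irreducible over Q and has degree φ(192) = 64. Hence [Q(α):Q] = φ(192) = 64.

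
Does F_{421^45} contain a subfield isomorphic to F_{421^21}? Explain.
No: F_{421^21} is not a subfield of F_{421^45}

F_{p^m} embeds in F_{p^n} iff m | n. Here 21 ∤ 45 (since 45 = 2·21 + 3 with remainder 3 ≠ 0), so F_{421^21} is not a subfield of F_{421^45}. Equivalently: if it were, the tower law would give 21 = [F_{421^21}:F_421] dividing [F_{421^45}:F_421] = 45, contradiction.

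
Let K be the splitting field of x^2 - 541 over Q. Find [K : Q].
[K : Q] = 2

f(x) = x^2 - 541 factors as (x - √541)(x + √541). The splitting field is K = Q(√541). Since 541 is squarefree and > 1, it is not a perfect square, so x^2 - 541 is irreducible over Q and [Q(√541) : Q] = 2. Hence [K : Q] = 2.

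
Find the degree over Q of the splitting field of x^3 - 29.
[K : Q] = 6

The roots of x^3 - 29 are ∛29, ω∛29, ω^2∛29 where ω = e^(2πi/3) is a primitive cube root of unity, so K = Q(∛29, ω). Now [Q(∛29):Q] = 3 (since 29 is not a perfect cube, x^3 - 29 is irreducible) and [Q(ω):Q] = 2. Both 2 and 3 divide [K:Q], and [K:Q] ≤ 3·2 = 6, so [K:Q] = 6. (Equivalently: Q(∛29) ⊂ R but ω ∉ R, so [K : Q(∛29)] = 2.)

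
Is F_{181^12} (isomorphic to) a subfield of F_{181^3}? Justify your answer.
No: F_{181^12} is not a subfield of F_{181^3}

F_{p^m} embeds in F_{p^n} iff m | n. Here 12 ∤ 3 (since 3 = 0·12 + 3 with remainder 3 ≠ 0), so F_{181^12} is not a subfield of F_{181^3}. Equivalently: if it were, the tower law would give 12 = [F_{181^12}:F_181] dividing [F_{181^3}:F_181] = 3, contradiction.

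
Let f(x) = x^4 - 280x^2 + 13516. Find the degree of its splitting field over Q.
[K : Q] = 4

Solving the quadratic in x^2: x^2 = (280 ± √(280^2 - 4·13516))/2 = (280 ± √24336)/2 = (280 ± 156)/2, giving x^2 = 62 or x^2 = 218. So f(x) = (x^2 - 62)(x^2 - 218) and the roots of f are ±√62, ±√218. Hence the splitting field is K = Q(√62, √218). Since 62 and 218 are distinct squarefree integers > 1, their product 13516 is not a perfect square, so √218 ∉ Q(√62). By the tower law [K:Q] = [Q(√62,√218):Q(√62)] · [Q(√62):Q] = 2 · 2 = 4.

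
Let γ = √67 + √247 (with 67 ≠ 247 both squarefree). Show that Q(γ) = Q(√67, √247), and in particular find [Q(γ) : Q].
[Q(γ) : Q] = 4 (equivalently, Q(γ) = Q(√67, √247))

Obviously Q(γ) ⊆ Q(√67, √247), and [Q(√67, √247):Q] = 4 (since 67, 247 are distinct squarefree integers > 1 with 16549 not a perfect square). To show equality we compute the minimal polynomial of γ. From γ = √67 + √247: γ^2 = 67 + 2√(16549) + 247 = 314 + 2√(16549), so γ^2 - 314 = 2√(16549); squaring, (γ^2 - 314)^2 = 4·16549, i.e. γ^4 - 628γ^2 + 98596 - 66196 = 0, i.e. γ^4 - 628γ^2 + 32400 = 0. So γ is a root of x^4 - 628x^2 + 32400. This polynomial is irreducible over Q: it has no rational root (each ±√67 ± √247 is irrational), and any factorization into two quadratics over Q would force √(16549) ∈ Q (pairing opposite roots) or √67, √247 ∈ Q (other pairings), all impossible. Hence [Q(γ):Q] = 4 = [Q(√67, √247):Q], so Q(γ) = Q(√67, √247).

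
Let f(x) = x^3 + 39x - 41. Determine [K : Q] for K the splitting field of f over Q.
[K : Q] = 6

By the rational root test, any rational root of the monic integer polynomial f(x) = x^3 + 39x - 41 must be an integer dividing the constant term -41, i.e. one of ±{1, 41}. Evaluating: f(1) = -1, f(-1) = -81, f(41) = 70479, f(-41) = -70561; none is 0, so f has no rational root and is therefore irreducible over Q (a cubic with no linear factor over a field is irreducible). For an irreducible cubic, the Galois group is A_3 or S_3 according as the discriminant disc(f) = -4a^3 - 27b^2 = -4·(39)^3 - 27·(-41)^2 = -282663 is or is not a square in Q. Here disc(f) = -282663 is not a perfect square in Q, so the Galois group of f over Q is not contained in A_3 and must be all of S_3. The splitting field has degree |S_3| = 6 over Q, so [K : Q] = 6.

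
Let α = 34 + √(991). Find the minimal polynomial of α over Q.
m_α(x) = x^2 - 68x + 165

From α - 34 = √(991), squaring gives (α - 34)^2 = 991, i.e. α^2 - 68α + 1156 = 991, so α^2 - 68α + 165 = 0. The discriminant of x^2 - 68x + 165 is (-68)^2 - 4·(165) = 4624 - 660 = 3964, and 4·(991) is not a perfect square in Q since 991 is squarefree and ≠ 1. Hence x^2 - 68x + 165 is irreducible over Q and is the minimal polynomial of α.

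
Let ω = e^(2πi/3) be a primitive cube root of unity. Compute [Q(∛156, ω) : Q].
[Q(∛156, ω) : Q] = 6

[Q(∛156):Q] = 3 (min poly x^3 - 156, irreducible since 156 is not a perfect cube). [Q(ω):Q] = 2 (min poly x^2 + x + 1). Since Q(∛156) ⊂ R and ω ∉ R, we have ω ∉ Q(∛156), so x^2 + x + 1 remains irreducible over Q(∛156) and [Q(∛156, ω) : Q(∛156)] = 2. By the tower law, [Q(∛156, ω) : Q] = 3 · 2 = 6. (In fact Q(∛156, ω) is the splitting field of x^3 - 156 over Q.)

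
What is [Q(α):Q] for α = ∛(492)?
[Q(α):Q] = 3

The minimal polynomial of α is x^3 - 492, irreducible over Q since 492 is not a perfect cube (so x^3 - 492 has no rational root). Hence [Q(α):Q] = deg(m_α) = 3.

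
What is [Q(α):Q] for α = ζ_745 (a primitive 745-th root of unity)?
[Q(α):Q] = 592

The minimal polynomial of ζ_745 over Q is the 745-th cyclotomic polynomial Φ_745(x), which is irreducible over Q and has degree φ(745) = 592. Hence [Q(α):Q] = φ(745) = 592.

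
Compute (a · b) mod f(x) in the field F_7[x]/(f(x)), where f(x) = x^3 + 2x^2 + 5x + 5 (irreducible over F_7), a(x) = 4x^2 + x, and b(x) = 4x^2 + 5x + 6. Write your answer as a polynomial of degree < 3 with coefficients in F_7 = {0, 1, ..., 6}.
a · b ≡ x + 5 (mod f(x))

Multiply in F_7[x]: a(x)·b(x) = (4x^2 + x)·(4x^2 + 5x + 6) = 2x^4 + 3x^3 + x^2 + 6x. This has degree ≥ 3, so divide by f(x) over F_7: 2x^4 + 3x^3 + x^2 + 6x = (2x + 6)·(x^3 + 2x^2 + 5x + 5) + (x + 5). Hence a·b ≡ x + 5 (mod f). (F_7[x]/(f) is a field with 7^3 = 343 elements since f is irreducible of degree 3.)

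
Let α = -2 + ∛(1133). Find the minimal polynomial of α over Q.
m_α(x) = x^3 + 6x^2 + 12x - 1125

Set β = α + 2 = ∛(1133), so β^3 = 1133. Then (α + 2)^3 - 1133 = 0, i.e. α is a root of g(x) = (x + 2)^3 - 1133 = x^3 + 6x^2 + 12x - 1125. Since g(x) = h(x + 2) where h(x) = x^3 - 1133, and h is irreducible over Q (because 1133 is not a perfect cube, so h has no rational root, and a monic cubic with no rational root is irreducible), g is also irreducible (irreducibility is preserved under the substitution x → x + 2). Hence m_α(x) = x^3 + 6x^2 + 12x - 1125.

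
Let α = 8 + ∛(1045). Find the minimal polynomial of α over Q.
m_α(x) = x^3 - 24x^2 + 192x - 1557

Set β = α - 8 = ∛(1045), so β^3 = 1045. Then (α - 8)^3 - 1045 = 0, i.e. α is a root of g(x) = (x - 8)^3 - 1045 = x^3 - 24x^2 + 192x - 1557. Since g(x) = h(x - 8) where h(x) = x^3 - 1045, and h is irreducible over Q (because 1045 is not a perfect cube, so h has no rational root, and a monic cubic with no rational root is irreducible), g is also irreducible (irreducibility is preserved under the substitution x → x - 8). Hence m_α(x) = x^3 - 24x^2 + 192x - 1557.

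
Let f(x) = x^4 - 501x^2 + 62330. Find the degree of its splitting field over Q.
[K : Q] = 4

Solving the quadratic in x^2: x^2 = (501 ± √(501^2 - 4·62330))/2 = (501 ± √1681)/2 = (501 ± 41)/2, giving x^2 = 271 or x^2 = 230. So f(x) = (x^2 - 271)(x^2 - 230) and the roots of f are ±√271, ±√230. Hence the splitting field is K = Q(√271, √230). Since 271 and 230 are distinct squarefree integers > 1, their product 62330 is not a perfect square, so √230 ∉ Q(√271). By the tower law [K:Q] = [Q(√271,√230):Q(√271)] · [Q(√271):Q] = 2 · 2 = 4.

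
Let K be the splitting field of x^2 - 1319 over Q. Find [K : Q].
[K : Q] = 2

f(x) = x^2 - 1319 factors as (x - √1319)(x + √1319). The splitting field is K = Q(√1319). Since 1319 is squarefree and > 1, it is not a perfect square, so x^2 - 1319 is irreducible over Q and [Q(√1319) : Q] = 2. Hence [K : Q] = 2.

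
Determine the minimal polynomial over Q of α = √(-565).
m_α(x) = x^2 + 565

α satisfies α^2 + 565 = 0, so x^2 + 565 annihilates α. Since d = -565 is squarefree and ≠ 1, it is not a perfect square in Q, so x^2 + 565 has no rational root and is therefore irreducible over Q (a degree-2 polynomial over a field is irreducible iff it has no root). Hence m_α(x) = x^2 + 565.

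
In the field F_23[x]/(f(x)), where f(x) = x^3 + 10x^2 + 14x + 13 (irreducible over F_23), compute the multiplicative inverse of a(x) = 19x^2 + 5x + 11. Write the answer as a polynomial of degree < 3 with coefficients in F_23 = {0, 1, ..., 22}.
a(x)^(-1) ≡ 17x^2 + 3x + 16 (mod f(x))

Since f is irreducible over F_23, F_23[x]/(f) is a field and a(x) ≠ 0 has an inverse. Apply the extended Euclidean algorithm to f(x) and a(x) in F_23[x]: f(x) = (17x + 13)·a(x) + (15x + 8);  a(x) = (12x + 20)·(15x + 8) + (12). The last nonzero remainder is the constant 12 = gcd(f, a) in F_23. Back-substituting through the division chain expresses 12 = s(x)·a(x) + t(x)·f(x) with s(x) ≡ 20x^2 + 13x + 8 (mod f), so (20x^2 + 13x + 8)·a(x) ≡ 12 (mod f). Multiplying by 12^(-1) ≡ 2 in F_23 gives a(x)^(-1) ≡ 2·(20x^2 + 13x + 8) ≡ 17x^2 + 3x + 16 (mod f). Check: (19x^2 + 5x + 11)·(17x^2 + 3x + 16) = x^4 + 4x^3 + 21x + 15 ≡ 1 (mod x^3 + 10x^2 + 14x + 13).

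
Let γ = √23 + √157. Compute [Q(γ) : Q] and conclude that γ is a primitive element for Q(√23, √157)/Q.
[Q(γ) : Q] = 4 (equivalently, Q(γ) = Q(√23, √157))

Obviously Q(γ) ⊆ Q(√23, √157), and [Q(√23, √157):Q] = 4 (since 23, 157 are distinct squarefree integers > 1 with 3611 not a perfect square). To show equality we compute the minimal polynomial of γ. From γ = √23 + √157: γ^2 = 23 + 2√(3611) + 157 = 180 + 2√(3611), so γ^2 - 180 = 2√(3611); squaring, (γ^2 - 180)^2 = 4·3611, i.e. γ^4 - 360γ^2 + 32400 - 14444 = 0, i.e. γ^4 - 360γ^2 + 17956 = 0. So γ is a root of x^4 - 360x^2 + 17956. This polynomial is irreducible over Q: it has no rational root (each ±√23 ± √157 is irrational), and any factorization into two quadratics over Q would force √(3611) ∈ Q (pairing opposite roots) or √23, √157 ∈ Q (other pairings), all impossible. Hence [Q(γ):Q] = 4 = [Q(√23, √157):Q], so Q(γ) = Q(√23, √157).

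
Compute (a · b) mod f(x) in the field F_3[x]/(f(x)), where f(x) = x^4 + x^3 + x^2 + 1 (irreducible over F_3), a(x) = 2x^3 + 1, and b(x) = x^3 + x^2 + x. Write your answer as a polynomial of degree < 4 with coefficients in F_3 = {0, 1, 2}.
a · b ≡ x^3 + 2x^2 + x (mod f(x))

Multiply in F_3[x]: a(x)·b(x) = (2x^3 + 1)·(x^3 + x^2 + x) = 2x^6 + 2x^5 + 2x^4 + x^3 + x^2 + x. This has degree ≥ 4, so divide by f(x) over F_3: 2x^6 + 2x^5 + 2x^4 + x^3 + x^2 + x = (2x^2)·(x^4 + x^3 + x^2 + 1) + (x^3 + 2x^2 + x). Hence a·b ≡ x^3 + 2x^2 + x (mod f). (F_3[x]/(f) is a field with 3^4 = 81 elements since f is irreducible of degree 4.)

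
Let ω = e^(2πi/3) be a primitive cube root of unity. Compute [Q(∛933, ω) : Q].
[Q(∛933, ω) : Q] = 6

[Q(∛933):Q] = 3 (min poly x^3 - 933, irreducible since 933 is not a perfect cube). [Q(ω):Q] = 2 (min poly x^2 + x + 1). Since Q(∛933) ⊂ R and ω ∉ R, we have ω ∉ Q(∛933), so x^2 + x + 1 remains irreducible over Q(∛933) and [Q(∛933, ω) : Q(∛933)] = 2. By the tower law, [Q(∛933, ω) : Q] = 3 · 2 = 6. (In fact Q(∛933, ω) is the splitting field of x^3 - 933 over Q.)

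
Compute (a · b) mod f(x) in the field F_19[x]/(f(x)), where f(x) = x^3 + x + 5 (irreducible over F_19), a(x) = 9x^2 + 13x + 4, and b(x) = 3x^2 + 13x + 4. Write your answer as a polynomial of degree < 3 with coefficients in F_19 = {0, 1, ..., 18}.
a · b ≡ 3x + 15 (mod f(x))

Multiply in F_19[x]: a(x)·b(x) = (9x^2 + 13x + 4)·(3x^2 + 13x + 4) = 8x^4 + 4x^3 + 8x^2 + 9x + 16. This has degree ≥ 3, so divide by f(x) over F_19: 8x^4 + 4x^3 + 8x^2 + 9x + 16 = (8x + 4)·(x^3 + x + 5) + (3x + 15). Hence a·b ≡ 3x + 15 (mod f). (F_19[x]/(f) is a field with 19^3 = 6859 elements since f is irreducible of degree 3.)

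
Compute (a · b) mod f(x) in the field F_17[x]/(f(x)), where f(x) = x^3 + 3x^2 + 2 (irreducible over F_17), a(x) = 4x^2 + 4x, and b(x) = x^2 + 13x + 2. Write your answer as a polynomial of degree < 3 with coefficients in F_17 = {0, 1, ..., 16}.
a · b ≡ 13x^2 + 14 (mod f(x))

Multiply in F_17[x]: a(x)·b(x) = (4x^2 + 4x)·(x^2 + 13x + 2) = 4x^4 + 5x^3 + 9x^2 + 8x. This has degree ≥ 3, so divide by f(x) over F_17: 4x^4 + 5x^3 + 9x^2 + 8x = (4x + 10)·(x^3 + 3x^2 + 2) + (13x^2 + 14). Hence a·b ≡ 13x^2 + 14 (mod f). (F_17[x]/(f) is a field with 17^3 = 4913 elements since f is irreducible of degree 3.)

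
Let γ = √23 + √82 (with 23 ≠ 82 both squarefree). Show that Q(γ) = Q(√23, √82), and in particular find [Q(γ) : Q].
[Q(γ) : Q] = 4 (equivalently, Q(γ) = Q(√23, √82))

Obviously Q(γ) ⊆ Q(√23, √82), and [Q(√23, √82):Q] = 4 (since 23, 82 are distinct squarefree integers > 1 with 1886 not a perfect square). To show equality we compute the minimal polynomial of γ. From γ = √23 + √82: γ^2 = 23 + 2√(1886) + 82 = 105 + 2√(1886), so γ^2 - 105 = 2√(1886); squaring, (γ^2 - 105)^2 = 4·1886, i.e. γ^4 - 210γ^2 + 11025 - 7544 = 0, i.e. γ^4 - 210γ^2 + 3481 = 0. So γ is a root of x^4 - 210x^2 + 3481. This polynomial is irreducible over Q: it has no rational root (each ±√23 ± √82 is irrational), and any factorization into two quadratics over Q would force √(1886) ∈ Q (pairing opposite roots) or √23, √82 ∈ Q (other pairings), all impossible. Hence [Q(γ):Q] = 4 = [Q(√23, √82):Q], so Q(γ) = Q(√23, √82).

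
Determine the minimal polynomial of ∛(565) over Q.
m_α(x) = x^3 - 565

α satisfies α^3 = 565, so x^3 - 565 annihilates α. By the rational root test, a rational root p/q (in lowest terms) of x^3 - 565 would satisfy p^3 = 565 q^3, forcing q = 1 and p^3 = 565; but 565 is not a perfect cube, contradiction. A monic cubic over Q with no rational root is irreducible (any nontrivial factorization would include a linear factor). Hence x^3 - 565 is the minimal polynomial of α, and in particular [Q(α):Q] = 3.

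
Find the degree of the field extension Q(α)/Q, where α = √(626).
[Q(α):Q] = 2

[Q(α):Q] equals the degree of the minimal polynomial of α. Here α^2 = 626 and x^2 - 626 is irreducible (d = 626 is squarefree, ≠ 1, hence not a square), so deg(m_α) = 2. Thus [Q(α):Q] = 2.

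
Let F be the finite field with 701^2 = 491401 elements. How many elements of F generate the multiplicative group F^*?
There are φ(491400) = 103680 primitive elements

F_q^* is cyclic of order q - 1 = 491400. A cyclic group of order m has exactly φ(m) generators. Here m = 491400 = 2^3 · 3^3 · 5^2 · 7 · 13, so the number of primitive elements is φ(491400) = 103680.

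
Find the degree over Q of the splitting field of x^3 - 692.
[K : Q] = 6

The roots of x^3 - 692 are ∛692, ω∛692, ω^2∛692 where ω = e^(2πi/3) is a primitive cube root of unity, so K = Q(∛692, ω). Now [Q(∛692):Q] = 3 (since 692 is not a perfect cube, x^3 - 692 is irreducible) and [Q(ω):Q] = 2. Both 2 and 3 divide [K:Q], and [K:Q] ≤ 3·2 = 6, so [K:Q] = 6. (Equivalently: Q(∛692) ⊂ R but ω ∉ R, so [K : Q(∛692)] = 2.)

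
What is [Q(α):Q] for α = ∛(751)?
[Q(α):Q] = 3

The minimal polynomial of α is x^3 - 751, irreducible over Q since 751 is not a perfect cube (so x^3 - 751 has no rational root). Hence [Q(α):Q] = deg(m_α) = 3.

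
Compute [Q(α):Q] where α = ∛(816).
[Q(α):Q] = 3

The minimal polynomial of α is x^3 - 816, irreducible over Q since 816 is not a perfect cube (so x^3 - 816 has no rational root). Hence [Q(α):Q] = deg(m_α) = 3.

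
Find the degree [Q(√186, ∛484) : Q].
[Q(√186, ∛484) : Q] = 6

Let L = Q(√186, ∛484). Since Q(√186) ⊂ L and [Q(√186):Q] = 2, the tower law gives 2 | [L:Q]. Likewise Q(∛484) ⊂ L with [Q(∛484):Q] = 3 (because 484 is not a perfect cube), so 3 | [L:Q]. As gcd(2,3) = 1, [L:Q] is divisible by 6. Conversely L is generated over Q by √186 and ∛484, so [L:Q] ≤ 2·3 = 6. Therefore [Q(√186, ∛484) : Q] = 6.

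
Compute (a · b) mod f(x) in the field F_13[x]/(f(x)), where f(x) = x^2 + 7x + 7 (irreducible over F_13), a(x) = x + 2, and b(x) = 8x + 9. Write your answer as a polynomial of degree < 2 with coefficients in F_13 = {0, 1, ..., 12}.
a · b ≡ 8x + 1 (mod f(x))

Multiply in F_13[x]: a(x)·b(x) = (x + 2)·(8x + 9) = 8x^2 + 12x + 5. This has degree ≥ 2, so divide by f(x) over F_13: 8x^2 + 12x + 5 = (8)·(x^2 + 7x + 7) + (8x + 1). Hence a·b ≡ 8x + 1 (mod f). (F_13[x]/(f) is a field with 13^2 = 169 elements since f is irreducible of degree 2.)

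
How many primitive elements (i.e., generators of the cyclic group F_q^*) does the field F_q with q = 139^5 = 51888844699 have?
There are φ(51888844698) = 16140748800 primitive elements

F_q^* is cyclic of order q - 1 = 51888844698. A cyclic group of order m has exactly φ(m) generators. Here m = 51888844698 = 2 · 3 · 23 · 41 · 9170881, so the number of primitive elements is φ(51888844698) = 16140748800.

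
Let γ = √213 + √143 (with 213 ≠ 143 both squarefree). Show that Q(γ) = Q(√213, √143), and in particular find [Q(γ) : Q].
[Q(γ) : Q] = 4 (equivalently, Q(γ) = Q(√213, √143))

Obviously Q(γ) ⊆ Q(√213, √143), and [Q(√213, √143):Q] = 4 (since 213, 143 are distinct squarefree integers > 1 with 30459 not a perfect square). To show equality we compute the minimal polynomial of γ. From γ = √213 + √143: γ^2 = 213 + 2√(30459) + 143 = 356 + 2√(30459), so γ^2 - 356 = 2√(30459); squaring, (γ^2 - 356)^2 = 4·30459, i.e. γ^4 - 712γ^2 + 126736 - 121836 = 0, i.e. γ^4 - 712γ^2 + 4900 = 0. So γ is a root of x^4 - 712x^2 + 4900. This polynomial is irreducible over Q: it has no rational root (each ±√213 ± √143 is irrational), and any factorization into two quadratics over Q would force √(30459) ∈ Q (pairing opposite roots) or √213, √143 ∈ Q (other pairings), all impossible. Hence [Q(γ):Q] = 4 = [Q(√213, √143):Q], so Q(γ) = Q(√213, √143).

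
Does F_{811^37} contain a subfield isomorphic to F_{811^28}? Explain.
No: F_{811^28} is not a subfield of F_{811^37}

F_{p^m} embeds in F_{p^n} iff m | n. Here 28 ∤ 37 (since 37 = 1·28 + 9 with remainder 9 ≠ 0), so F_{811^28} is not a subfield of F_{811^37}. Equivalently: if it were, the tower law would give 28 = [F_{811^28}:F_811] dividing [F_{811^37}:F_811] = 37, contradiction.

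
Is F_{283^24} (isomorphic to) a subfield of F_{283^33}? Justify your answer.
No: F_{283^24} is not a subfield of F_{283^33}

F_{p^m} embeds in F_{p^n} iff m | n. Here 24 ∤ 33 (since 33 = 1·24 + 9 with remainder 9 ≠ 0), so F_{283^24} is not a subfield of F_{283^33}. Equivalently: if it were, the tower law would give 24 = [F_{283^24}:F_283] dividing [F_{283^33}:F_283] = 33, contradiction.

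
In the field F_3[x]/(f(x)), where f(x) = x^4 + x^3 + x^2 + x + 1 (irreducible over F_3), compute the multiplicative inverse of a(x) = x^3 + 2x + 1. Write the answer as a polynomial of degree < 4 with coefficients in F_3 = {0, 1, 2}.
a(x)^(-1) ≡ 2x^2 + x (mod f(x))

Since f is irreducible over F_3, F_3[x]/(f) is a field and a(x) ≠ 0 has an inverse. Apply the extended Euclidean algorithm to f(x) and a(x) in F_3[x]: f(x) = (x + 1)·a(x) + (2x^2 + x);  a(x) = (2x + 2)·(2x^2 + x) + (1). The last nonzero remainder is the constant 1 = gcd(f, a) in F_3. Back-substituting through the division chain expresses 1 = s(x)·a(x) + t(x)·f(x) with s(x) ≡ 2x^2 + x (mod f), so a(x)^(-1) ≡ s(x) = 2x^2 + x (mod f). Check: (x^3 + 2x + 1)·(2x^2 + x) = 2x^5 + x^4 + x^3 + x^2 + x ≡ 1 (mod x^4 + x^3 + x^2 + x + 1).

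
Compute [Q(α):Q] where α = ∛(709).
[Q(α):Q] = 3

The minimal polynomial of α is x^3 - 709, irreducible over Q since 709 is not a perfect cube (so x^3 - 709 has no rational root). Hence [Q(α):Q] = deg(m_α) = 3.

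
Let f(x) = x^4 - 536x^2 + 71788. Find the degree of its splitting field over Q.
[K : Q] = 4

Solving the quadratic in x^2: x^2 = (536 ± √(536^2 - 4·71788))/2 = (536 ± √144)/2 = (536 ± 12)/2, giving x^2 = 274 or x^2 = 262. So f(x) = (x^2 - 274)(x^2 - 262) and the roots of f are ±√274, ±√262. Hence the splitting field is K = Q(√274, √262). Since 274 and 262 are distinct squarefree integers > 1, their product 71788 is not a perfect square, so √262 ∉ Q(√274). By the tower law [K:Q] = [Q(√274,√262):Q(√274)] · [Q(√274):Q] = 2 · 2 = 4.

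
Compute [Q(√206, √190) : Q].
[Q(√206, √190) : Q] = 4

[Q(√206):Q] = 2 (min poly x^2 - 206, irreducible since 206 is squarefree > 1). For the top step, suppose √190 ∈ Q(√206), say √190 = c + d√206 with c, d ∈ Q. Squaring: 190 = c^2 + 206d^2 + 2cd√206. Since √206 ∉ Q this forces 2cd = 0. If d = 0 then √190 = c ∈ Q, contradicting 190 squarefree > 1. If c = 0 then 190 = 206d^2, so 206·190 = (206d)^2 is a perfect square in Q — but 206·190 = 39140 is not a perfect square (since 206 and 190 are distinct squarefree integers). Contradiction. Hence √190 ∉ Q(√206), so x^2 - 190 stays irreducible over Q(√206) and [Q(√206, √190) : Q(√206)] = 2. By the tower law, [Q(√206, √190) : Q] = 2 · 2 = 4.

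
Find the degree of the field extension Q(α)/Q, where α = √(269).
[Q(α):Q] = 2

[Q(α):Q] equals the degree of the minimal polynomial of α. Here α^2 = 269 and x^2 - 269 is irreducible (d = 269 is squarefree, ≠ 1, hence not a square), so deg(m_α) = 2. Thus [Q(α):Q] = 2.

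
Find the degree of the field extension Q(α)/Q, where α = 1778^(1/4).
[Q(α):Q] = 4

α is a root of x^4 - 1778. By Eisenstein's criterion at the prime p = 2 (which divides the constant term 1778 but p^2 = 4 does not, since 1778 is squarefree), x^4 - 1778 is irreducible over Q. Hence [Q(α):Q] = 4.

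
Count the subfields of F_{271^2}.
F_{271^2} has 2 subfields

The subfields of F_{p^n} are exactly the fields F_{p^d} for d | n (each is the fixed field of the unique index-d subgroup of Gal(F_{p^n}/F_p) ≅ Z/nZ). The divisors of n = 2 are {1, 2}, giving 2 subfields: F_{271^1}, F_{271^2}.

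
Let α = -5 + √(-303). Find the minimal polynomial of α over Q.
m_α(x) = x^2 + 10x + 328

From α + 5 = √(-303), squaring gives (α + 5)^2 = -303, i.e. α^2 + 10α + 25 = -303, so α^2 + 10α + 328 = 0. The discriminant of x^2 + 10x + 328 is (10)^2 - 4·(328) = 100 - 1312 = -1212, and 4·(-303) is not a perfect square in Q since -303 is squarefree and ≠ 1. Hence x^2 + 10x + 328 is irreducible over Q and is the minimal polynomial of α.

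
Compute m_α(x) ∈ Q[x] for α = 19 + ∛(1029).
m_α(x) = x^3 - 57x^2 + 1083x - 7888

Set β = α - 19 = ∛(1029), so β^3 = 1029. Then (α - 19)^3 - 1029 = 0, i.e. α is a root of g(x) = (x - 19)^3 - 1029 = x^3 - 57x^2 + 1083x - 7888. Since g(x) = h(x - 19) where h(x) = x^3 - 1029, and h is irreducible over Q (because 1029 is not a perfect cube, so h has no rational root, and a monic cubic with no rational root is irreducible), g is also irreducible (irreducibility is preserved under the substitution x → x - 19). Hence m_α(x) = x^3 - 57x^2 + 1083x - 7888.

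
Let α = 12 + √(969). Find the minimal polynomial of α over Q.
m_α(x) = x^2 - 24x - 825

From α - 12 = √(969), squaring gives (α - 12)^2 = 969, i.e. α^2 - 24α + 144 = 969, so α^2 - 24α - 825 = 0. The discriminant of x^2 - 24x - 825 is (-24)^2 - 4·(-825) = 576 + 3300 = 3876, and 4·(969) is not a perfect square in Q since 969 is squarefree and ≠ 1. Hence x^2 - 24x - 825 is irreducible over Q and is the minimal polynomial of α.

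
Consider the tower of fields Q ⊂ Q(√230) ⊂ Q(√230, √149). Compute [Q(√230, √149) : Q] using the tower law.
[Q(√230, √149) : Q] = 4

[Q(√230):Q] = 2 (min poly x^2 - 230, irreducible since 230 is squarefree > 1). For the top step, suppose √149 ∈ Q(√230), say √149 = c + d√230 with c, d ∈ Q. Squaring: 149 = c^2 + 230d^2 + 2cd√230. Since √230 ∉ Q this forces 2cd = 0. If d = 0 then √149 = c ∈ Q, contradicting 149 squarefree > 1. If c = 0 then 149 = 230d^2, so 230·149 = (230d)^2 is a perfect square in Q — but 230·149 = 34270 is not a perfect square (since 230 and 149 are distinct squarefree integers). Contradiction. Hence √149 ∉ Q(√230), so x^2 - 149 stays irreducible over Q(√230) and [Q(√230, √149) : Q(√230)] = 2. By the tower law, [Q(√230, √149) : Q] = 2 · 2 = 4.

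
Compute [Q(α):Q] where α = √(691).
[Q(α):Q] = 2

[Q(α):Q] equals the degree of the minimal polynomial of α. Here α^2 = 691 and x^2 - 691 is irreducible (d = 691 is squarefree, ≠ 1, hence not a square), so deg(m_α) = 2. Thus [Q(α):Q] = 2.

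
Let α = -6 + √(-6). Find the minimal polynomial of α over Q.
m_α(x) = x^2 + 12x + 42

From α + 6 = √(-6), squaring gives (α + 6)^2 = -6, i.e. α^2 + 12α + 36 = -6, so α^2 + 12α + 42 = 0. The discriminant of x^2 + 12x + 42 is (12)^2 - 4·(42) = 144 - 168 = -24, and 4·(-6) is not a perfect square in Q since -6 is squarefree and ≠ 1. Hence x^2 + 12x + 42 is irreducible over Q and is the minimal polynomial of α.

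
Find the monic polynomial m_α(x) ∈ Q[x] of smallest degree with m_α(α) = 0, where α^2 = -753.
m_α(x) = x^2 + 753

α satisfies α^2 + 753 = 0, so x^2 + 753 annihilates α. Since d = -753 is squarefree and ≠ 1, it is not a perfect square in Q, so x^2 + 753 has no rational root and is therefore irreducible over Q (a degree-2 polynomial over a field is irreducible iff it has no root). Hence m_α(x) = x^2 + 753.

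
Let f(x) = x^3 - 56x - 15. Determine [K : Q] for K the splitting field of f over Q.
[K : Q] = 6

By the rational root test, any rational root of the monic integer polynomial f(x) = x^3 - 56x - 15 must be an integer dividing the constant term -15, i.e. one of ±{1, 3, 5, 15}. Evaluating: f(1) = -70, f(-1) = 40, f(3) = -156, f(-3) = 126, f(5) = -170, f(-5) = 140, f(15) = 2520, f(-15) = -2550; none is 0, so f has no rational root and is therefore irreducible over Q (a cubic with no linear factor over a field is irreducible). For an irreducible cubic, the Galois group is A_3 or S_3 according as the discriminant disc(f) = -4a^3 - 27b^2 = -4·(-56)^3 - 27·(-15)^2 = 696389 is or is not a square in Q. Here disc(f) = 696389 is not a perfect square in Q, so the Galois group of f over Q is not contained in A_3 and must be all of S_3. The splitting field has degree |S_3| = 6 over Q, so [K : Q] = 6.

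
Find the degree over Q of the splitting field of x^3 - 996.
[K : Q] = 6

The roots of x^3 - 996 are ∛996, ω∛996, ω^2∛996 where ω = e^(2πi/3) is a primitive cube root of unity, so K = Q(∛996, ω). Now [Q(∛996):Q] = 3 (since 996 is not a perfect cube, x^3 - 996 is irreducible) and [Q(ω):Q] = 2. Both 2 and 3 divide [K:Q], and [K:Q] ≤ 3·2 = 6, so [K:Q] = 6. (Equivalently: Q(∛996) ⊂ R but ω ∉ R, so [K : Q(∛996)] = 2.)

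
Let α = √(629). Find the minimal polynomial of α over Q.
m_α(x) = x^2 - 629

α satisfies α^2 - 629 = 0, so x^2 - 629 annihilates α. Since d = 629 is squarefree and ≠ 1, it is not a perfect square in Q, so x^2 - 629 has no rational root and is therefore irreducible over Q (a degree-2 polynomial over a field is irreducible iff it has no root). Hence m_α(x) = x^2 - 629.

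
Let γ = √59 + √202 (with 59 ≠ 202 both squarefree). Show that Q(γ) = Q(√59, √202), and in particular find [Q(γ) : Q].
[Q(γ) : Q] = 4 (equivalently, Q(γ) = Q(√59, √202))

Obviously Q(γ) ⊆ Q(√59, √202), and [Q(√59, √202):Q] = 4 (since 59, 202 are distinct squarefree integers > 1 with 11918 not a perfect square). To show equality we compute the minimal polynomial of γ. From γ = √59 + √202: γ^2 = 59 + 2√(11918) + 202 = 261 + 2√(11918), so γ^2 - 261 = 2√(11918); squaring, (γ^2 - 261)^2 = 4·11918, i.e. γ^4 - 522γ^2 + 68121 - 47672 = 0, i.e. γ^4 - 522γ^2 + 20449 = 0. So γ is a root of x^4 - 522x^2 + 20449. This polynomial is irreducible over Q: it has no rational root (each ±√59 ± √202 is irrational), and any factorization into two quadratics over Q would force √(11918) ∈ Q (pairing opposite roots) or √59, √202 ∈ Q (other pairings), all impossible. Hence [Q(γ):Q] = 4 = [Q(√59, √202):Q], so Q(γ) = Q(√59, √202).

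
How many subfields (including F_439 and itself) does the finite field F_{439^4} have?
F_{439^4} has 3 subfields

The subfields of F_{p^n} are exactly the fields F_{p^d} for d | n (each is the fixed field of the unique index-d subgroup of Gal(F_{p^n}/F_p) ≅ Z/nZ). The divisors of n = 4 are {1, 2, 4}, giving 3 subfields: F_{439^1}, F_{439^2}, F_{439^4}.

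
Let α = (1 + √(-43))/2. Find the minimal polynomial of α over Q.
m_α(x) = x^2 - x + 11

From 2α - 1 = √(-43), squaring gives (2α - 1)^2 = -43, i.e. 4α^2 - 4α + 1 = -43, so α^2 - α + (1 + 43)/4 = 0. Since -43 ≡ 1 (mod 4), (1 + 43)/4 = 11 ∈ Z. The polynomial x^2 - x + 11 has discriminant 1 - 4·(11) = -43, which is not a perfect square in Q (d = -43 is squarefree and ≠ 1), so x^2 - x + 11 is irreducible over Q. It is the minimal polynomial of α.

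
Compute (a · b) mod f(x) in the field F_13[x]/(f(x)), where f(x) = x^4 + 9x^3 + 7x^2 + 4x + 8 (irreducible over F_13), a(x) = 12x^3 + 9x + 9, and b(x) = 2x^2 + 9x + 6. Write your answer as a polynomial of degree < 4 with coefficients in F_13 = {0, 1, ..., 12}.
a · b ≡ 10x^3 + 5x^2 + 11x + 8 (mod f(x))

Multiply in F_13[x]: a(x)·b(x) = (12x^3 + 9x + 9)·(2x^2 + 9x + 6) = 11x^5 + 4x^4 + 12x^3 + 8x^2 + 5x + 2. This has degree ≥ 4, so divide by f(x) over F_13: 11x^5 + 4x^4 + 12x^3 + 8x^2 + 5x + 2 = (11x + 9)·(x^4 + 9x^3 + 7x^2 + 4x + 8) + (10x^3 + 5x^2 + 11x + 8). Hence a·b ≡ 10x^3 + 5x^2 + 11x + 8 (mod f). (F_13[x]/(f) is a field with 13^4 = 28561 elements since f is irreducible of degree 4.)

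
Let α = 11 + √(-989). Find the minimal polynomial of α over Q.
m_α(x) = x^2 - 22x + 1110

From α - 11 = √(-989), squaring gives (α - 11)^2 = -989, i.e. α^2 - 22α + 121 = -989, so α^2 - 22α + 1110 = 0. The discriminant of x^2 - 22x + 1110 is (-22)^2 - 4·(1110) = 484 - 4440 = -3956, and 4·(-989) is not a perfect square in Q since -989 is squarefree and ≠ 1. Hence x^2 - 22x + 1110 is irreducible over Q and is the minimal polynomial of α.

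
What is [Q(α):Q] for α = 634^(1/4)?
[Q(α):Q] = 4

α is a root of x^4 - 634. By Eisenstein's criterion at the prime p = 2 (which divides the constant term 634 but p^2 = 4 does not, since 634 is squarefree), x^4 - 634 is irreducible over Q. Hence [Q(α):Q] = 4.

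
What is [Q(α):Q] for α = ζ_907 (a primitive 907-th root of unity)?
[Q(α):Q] = 906

The minimal polynomial of ζ_907 over Q is the 907-th cyclotomic polynomial Φ_907(x), which is irreducible over Q and has degree φ(907) = 906. Hence [Q(α):Q] = φ(907) = 906.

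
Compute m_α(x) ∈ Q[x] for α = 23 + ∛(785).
m_α(x) = x^3 - 69x^2 + 1587x - 12952

Set β = α - 23 = ∛(785), so β^3 = 785. Then (α - 23)^3 - 785 = 0, i.e. α is a root of g(x) = (x - 23)^3 - 785 = x^3 - 69x^2 + 1587x - 12952. Since g(x) = h(x - 23) where h(x) = x^3 - 785, and h is irreducible over Q (because 785 is not a perfect cube, so h has no rational root, and a monic cubic with no rational root is irreducible), g is also irreducible (irreducibility is preserved under the substitution x → x - 23). Hence m_α(x) = x^3 - 69x^2 + 1587x - 12952.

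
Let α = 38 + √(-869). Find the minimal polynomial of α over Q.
m_α(x) = x^2 - 76x + 2313

From α - 38 = √(-869), squaring gives (α - 38)^2 = -869, i.e. α^2 - 76α + 1444 = -869, so α^2 - 76α + 2313 = 0. The discriminant of x^2 - 76x + 2313 is (-76)^2 - 4·(2313) = 5776 - 9252 = -3476, and 4·(-869) is not a perfect square in Q since -869 is squarefree and ≠ 1. Hence x^2 - 76x + 2313 is irreducible over Q and is the minimal polynomial of α.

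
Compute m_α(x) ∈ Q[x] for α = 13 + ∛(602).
m_α(x) = x^3 - 39x^2 + 507x - 2799

Set β = α - 13 = ∛(602), so β^3 = 602. Then (α - 13)^3 - 602 = 0, i.e. α is a root of g(x) = (x - 13)^3 - 602 = x^3 - 39x^2 + 507x - 2799. Since g(x) = h(x - 13) where h(x) = x^3 - 602, and h is irreducible over Q (because 602 is not a perfect cube, so h has no rational root, and a monic cubic with no rational root is irreducible), g is also irreducible (irreducibility is preserved under the substitution x → x - 13). Hence m_α(x) = x^3 - 39x^2 + 507x - 2799.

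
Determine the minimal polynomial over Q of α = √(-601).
m_α(x) = x^2 + 601

α satisfies α^2 + 601 = 0, so x^2 + 601 annihilates α. Since d = -601 is squarefree and ≠ 1, it is not a perfect square in Q, so x^2 + 601 has no rational root and is therefore irreducible over Q (a degree-2 polynomial over a field is irreducible iff it has no root). Hence m_α(x) = x^2 + 601.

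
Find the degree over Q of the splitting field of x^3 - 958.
[K : Q] = 6

The roots of x^3 - 958 are ∛958, ω∛958, ω^2∛958 where ω = e^(2πi/3) is a primitive cube root of unity, so K = Q(∛958, ω). Now [Q(∛958):Q] = 3 (since 958 is not a perfect cube, x^3 - 958 is irreducible) and [Q(ω):Q] = 2. Both 2 and 3 divide [K:Q], and [K:Q] ≤ 3·2 = 6, so [K:Q] = 6. (Equivalently: Q(∛958) ⊂ R but ω ∉ R, so [K : Q(∛958)] = 2.)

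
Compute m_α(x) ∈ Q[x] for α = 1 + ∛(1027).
m_α(x) = x^3 - 3x^2 + 3x - 1028

Set β = α - 1 = ∛(1027), so β^3 = 1027. Then (α - 1)^3 - 1027 = 0, i.e. α is a root of g(x) = (x - 1)^3 - 1027 = x^3 - 3x^2 + 3x - 1028. Since g(x) = h(x - 1) where h(x) = x^3 - 1027, and h is irreducible over Q (because 1027 is not a perfect cube, so h has no rational root, and a monic cubic with no rational root is irreducible), g is also irreducible (irreducibility is preserved under the substitution x → x - 1). Hence m_α(x) = x^3 - 3x^2 + 3x - 1028.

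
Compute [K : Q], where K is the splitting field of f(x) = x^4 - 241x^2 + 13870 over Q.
[K : Q] = 4

Solving the quadratic in x^2: x^2 = (241 ± √(241^2 - 4·13870))/2 = (241 ± √2601)/2 = (241 ± 51)/2, giving x^2 = 146 or x^2 = 95. So f(x) = (x^2 - 146)(x^2 - 95) and the roots of f are ±√146, ±√95. Hence the splitting field is K = Q(√146, √95). Since 146 and 95 are distinct squarefree integers > 1, their product 13870 is not a perfect square, so √95 ∉ Q(√146). By the tower law [K:Q] = [Q(√146,√95):Q(√146)] · [Q(√146):Q] = 2 · 2 = 4.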